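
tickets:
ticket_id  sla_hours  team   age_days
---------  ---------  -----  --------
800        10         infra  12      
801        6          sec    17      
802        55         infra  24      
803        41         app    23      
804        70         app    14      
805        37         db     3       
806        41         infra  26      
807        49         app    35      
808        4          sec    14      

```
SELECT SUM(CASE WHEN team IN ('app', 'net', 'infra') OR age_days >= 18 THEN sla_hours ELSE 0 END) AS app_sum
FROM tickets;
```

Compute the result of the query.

ticket_id=800: ✓ → 10
ticket_id=801: ✗
ticket_id=802: ✓ → 55
ticket_id=803: ✓ → 41
ticket_id=804: ✓ → 70
ticket_id=805: ✗
ticket_id=806: ✓ → 41
ticket_id=807: ✓ → 49
ticket_id=808: ✗
app_sum = 10 + 55 + 41 + 70 + 41 + 49 = 266

266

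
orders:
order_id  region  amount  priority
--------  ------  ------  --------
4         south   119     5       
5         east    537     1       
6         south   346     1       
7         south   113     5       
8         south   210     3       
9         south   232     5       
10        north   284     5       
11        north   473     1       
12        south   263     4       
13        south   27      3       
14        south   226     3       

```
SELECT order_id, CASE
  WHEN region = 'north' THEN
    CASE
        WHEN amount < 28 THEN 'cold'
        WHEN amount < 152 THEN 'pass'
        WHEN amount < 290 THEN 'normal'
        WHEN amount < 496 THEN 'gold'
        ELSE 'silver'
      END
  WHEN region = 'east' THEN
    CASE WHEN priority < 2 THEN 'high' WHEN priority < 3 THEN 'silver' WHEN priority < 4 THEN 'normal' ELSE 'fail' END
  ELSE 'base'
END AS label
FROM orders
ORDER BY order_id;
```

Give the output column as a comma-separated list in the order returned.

base, high, base, base, base, base, normal, gold, base, base, base

order_id=4: region='south' → outer ELSE → base
order_id=5: region='east' → inner[priority < 2] → high
order_id=6: region='south' → outer ELSE → base
order_id=7: region='south' → outer ELSE → base
order_id=8: region='south' → outer ELSE → base
order_id=9: region='south' → outer ELSE → base
order_id=10: region='north' → inner[amount < 290] → normal
order_id=11: region='north' → inner[amount < 496] → gold
order_id=12: region='south' → outer ELSE → base
order_id=13: region='south' → outer ELSE → base
order_id=14: region='south' → outer ELSE → base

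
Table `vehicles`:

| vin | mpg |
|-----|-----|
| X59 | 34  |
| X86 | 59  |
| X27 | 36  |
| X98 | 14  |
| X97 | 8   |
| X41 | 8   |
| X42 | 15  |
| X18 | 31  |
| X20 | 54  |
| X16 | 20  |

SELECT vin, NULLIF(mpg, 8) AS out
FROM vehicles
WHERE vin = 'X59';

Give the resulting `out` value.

vin = X59: mpg=34.
mpg=34 vs 8: differ → 34

34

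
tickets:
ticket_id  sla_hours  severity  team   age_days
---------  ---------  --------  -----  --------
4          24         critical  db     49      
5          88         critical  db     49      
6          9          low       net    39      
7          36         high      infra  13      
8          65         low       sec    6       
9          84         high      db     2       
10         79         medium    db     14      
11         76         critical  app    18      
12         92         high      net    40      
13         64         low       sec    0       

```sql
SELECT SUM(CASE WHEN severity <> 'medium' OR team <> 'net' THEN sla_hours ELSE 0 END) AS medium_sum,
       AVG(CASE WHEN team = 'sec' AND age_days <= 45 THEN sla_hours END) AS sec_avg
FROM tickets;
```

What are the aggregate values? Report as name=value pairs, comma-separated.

[medium_sum: severity <> 'medium' OR team <> 'net']
ticket_id=4: ✓ → 24
ticket_id=5: ✓ → 88
ticket_id=6: ✓ → 9
ticket_id=7: ✓ → 36
ticket_id=8: ✓ → 65
ticket_id=9: ✓ → 84
ticket_id=10: ✓ → 79
ticket_id=11: ✓ → 76
ticket_id=12: ✓ → 92
ticket_id=13: ✓ → 64
medium_sum = 24 + 88 + 9 + 36 + 65 + 84 + 79 + 76 + 92 + 64 = 617
—
[sec_avg: team = 'sec' AND age_days <= 45]
ticket_id=4: ✗
ticket_id=5: ✗
ticket_id=6: ✗
ticket_id=7: ✗
ticket_id=8: ✓ → 65
ticket_id=9: ✗
ticket_id=10: ✗
ticket_id=11: ✗
ticket_id=12: ✗
ticket_id=13: ✓ → 64
sec_avg = (65 + 64) / 2 = 64.5

medium_sum=617, sec_avg=64.5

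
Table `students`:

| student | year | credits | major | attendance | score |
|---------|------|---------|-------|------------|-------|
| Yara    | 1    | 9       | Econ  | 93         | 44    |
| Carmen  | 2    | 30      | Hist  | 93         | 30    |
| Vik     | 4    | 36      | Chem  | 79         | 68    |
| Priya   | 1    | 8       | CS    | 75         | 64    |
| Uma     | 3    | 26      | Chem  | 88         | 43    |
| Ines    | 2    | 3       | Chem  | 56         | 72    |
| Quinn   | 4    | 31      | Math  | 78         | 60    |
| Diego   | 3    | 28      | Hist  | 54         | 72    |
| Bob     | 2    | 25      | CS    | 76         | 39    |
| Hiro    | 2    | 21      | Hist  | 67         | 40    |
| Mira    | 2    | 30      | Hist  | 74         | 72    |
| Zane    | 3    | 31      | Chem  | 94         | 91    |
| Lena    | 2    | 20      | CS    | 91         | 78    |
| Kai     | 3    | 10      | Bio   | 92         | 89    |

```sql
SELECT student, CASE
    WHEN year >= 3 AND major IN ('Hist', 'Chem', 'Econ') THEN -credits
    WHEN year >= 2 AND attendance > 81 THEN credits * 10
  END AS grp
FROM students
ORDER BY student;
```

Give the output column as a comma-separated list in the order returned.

NULL, 300, -28, NULL, NULL, 100, 200, NULL, NULL, NULL, -26, -36, NULL, -31

student=Bob: (no match → NULL) → NULL
student=Carmen: year >= 2 AND attendance > 81 → 300
student=Diego: year >= 3 AND major IN ('Hist', 'Chem', 'Econ') → -28
student=Hiro: (no match → NULL) → NULL
student=Ines: (no match → NULL) → NULL
student=Kai: year >= 2 AND attendance > 81 → 100
student=Lena: year >= 2 AND attendance > 81 → 200
student=Mira: (no match → NULL) → NULL
student=Priya: (no match → NULL) → NULL
student=Quinn: (no match → NULL) → NULL
student=Uma: year >= 3 AND major IN ('Hist', 'Chem', 'Econ') → -26
student=Vik: year >= 3 AND major IN ('Hist', 'Chem', 'Econ') → -36
student=Yara: (no match → NULL) → NULL
student=Zane: year >= 3 AND major IN ('Hist', 'Chem', 'Econ') → -31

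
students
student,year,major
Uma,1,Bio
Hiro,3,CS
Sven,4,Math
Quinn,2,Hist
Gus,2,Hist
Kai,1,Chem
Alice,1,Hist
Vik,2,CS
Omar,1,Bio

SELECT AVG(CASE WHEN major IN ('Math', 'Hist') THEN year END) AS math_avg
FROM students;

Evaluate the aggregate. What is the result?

2.25

student=Uma: ✗
student=Hiro: ✗
student=Sven: ✓ → 4
student=Quinn: ✓ → 2
student=Gus: ✓ → 2
student=Kai: ✗
student=Alice: ✓ → 1
student=Vik: ✗
student=Omar: ✗
math_avg = (4 + 2 + 2 + 1) / 4 = 2.25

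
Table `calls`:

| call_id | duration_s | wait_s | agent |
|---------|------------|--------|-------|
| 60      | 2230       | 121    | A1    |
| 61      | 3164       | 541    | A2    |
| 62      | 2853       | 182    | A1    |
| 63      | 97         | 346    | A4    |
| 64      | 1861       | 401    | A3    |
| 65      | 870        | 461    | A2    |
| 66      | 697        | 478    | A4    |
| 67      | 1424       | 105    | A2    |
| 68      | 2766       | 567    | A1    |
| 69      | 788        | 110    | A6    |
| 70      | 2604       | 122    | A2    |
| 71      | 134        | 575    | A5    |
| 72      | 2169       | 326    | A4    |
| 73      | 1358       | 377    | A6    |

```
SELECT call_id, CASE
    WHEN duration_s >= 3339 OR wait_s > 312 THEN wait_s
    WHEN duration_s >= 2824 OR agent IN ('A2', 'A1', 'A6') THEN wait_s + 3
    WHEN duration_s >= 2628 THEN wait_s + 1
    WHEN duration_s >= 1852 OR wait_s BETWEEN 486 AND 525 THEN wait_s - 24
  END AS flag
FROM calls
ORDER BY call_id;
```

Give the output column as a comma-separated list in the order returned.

124, 541, 185, 346, 401, 461, 478, 108, 567, 113, 125, 575, 326, 377

call_id=60: duration_s >= 2824 OR agent IN ('A2', 'A1', 'A6') → 124
call_id=61: duration_s >= 3339 OR wait_s > 312 → 541
call_id=62: duration_s >= 2824 OR agent IN ('A2', 'A1', 'A6') → 185
call_id=63: duration_s >= 3339 OR wait_s > 312 → 346
call_id=64: duration_s >= 3339 OR wait_s > 312 → 401
call_id=65: duration_s >= 3339 OR wait_s > 312 → 461
call_id=66: duration_s >= 3339 OR wait_s > 312 → 478
call_id=67: duration_s >= 2824 OR agent IN ('A2', 'A1', 'A6') → 108
call_id=68: duration_s >= 3339 OR wait_s > 312 → 567
call_id=69: duration_s >= 2824 OR agent IN ('A2', 'A1', 'A6') → 113
call_id=70: duration_s >= 2824 OR agent IN ('A2', 'A1', 'A6') → 125
call_id=71: duration_s >= 3339 OR wait_s > 312 → 575
call_id=72: duration_s >= 3339 OR wait_s > 312 → 326
call_id=73: duration_s >= 3339 OR wait_s > 312 → 377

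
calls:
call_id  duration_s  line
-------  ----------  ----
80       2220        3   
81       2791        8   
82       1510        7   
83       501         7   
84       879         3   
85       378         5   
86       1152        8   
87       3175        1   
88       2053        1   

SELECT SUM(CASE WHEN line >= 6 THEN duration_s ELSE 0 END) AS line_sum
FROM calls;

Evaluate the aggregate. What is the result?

5954

call_id=80: ✗
call_id=81: ✓ → 2791
call_id=82: ✓ → 1510
call_id=83: ✓ → 501
call_id=84: ✗
call_id=85: ✗
call_id=86: ✓ → 1152
call_id=87: ✗
call_id=88: ✗
line_sum = 2791 + 1510 + 501 + 1152 = 5954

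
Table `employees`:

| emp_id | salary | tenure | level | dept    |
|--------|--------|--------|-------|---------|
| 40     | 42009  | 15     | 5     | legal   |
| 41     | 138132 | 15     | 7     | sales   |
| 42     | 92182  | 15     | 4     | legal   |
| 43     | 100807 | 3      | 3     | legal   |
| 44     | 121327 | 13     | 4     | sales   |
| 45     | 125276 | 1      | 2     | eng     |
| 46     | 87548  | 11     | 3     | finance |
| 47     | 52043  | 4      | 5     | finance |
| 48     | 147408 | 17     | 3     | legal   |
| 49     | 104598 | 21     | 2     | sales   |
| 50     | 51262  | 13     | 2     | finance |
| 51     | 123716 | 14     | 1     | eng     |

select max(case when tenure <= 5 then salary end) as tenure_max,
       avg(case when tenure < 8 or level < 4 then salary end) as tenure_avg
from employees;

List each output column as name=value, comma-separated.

tenure_max=125276, tenure_avg=99082.25

[tenure_max: tenure <= 5]
emp_id=40: ✗
emp_id=41: ✗
emp_id=42: ✗
emp_id=43: ✓ → 100807
emp_id=44: ✗
emp_id=45: ✓ → 125276
emp_id=46: ✗
emp_id=47: ✓ → 52043
emp_id=48: ✗
emp_id=49: ✗
emp_id=50: ✗
emp_id=51: ✗
tenure_max = MAX(100807, 125276, 52043) = 125276
—
[tenure_avg: tenure < 8 or level < 4]
emp_id=40: ✗
emp_id=41: ✗
emp_id=42: ✗
emp_id=43: ✓ → 100807
emp_id=44: ✗
emp_id=45: ✓ → 125276
emp_id=46: ✓ → 87548
emp_id=47: ✓ → 52043
emp_id=48: ✓ → 147408
emp_id=49: ✓ → 104598
emp_id=50: ✓ → 51262
emp_id=51: ✓ → 123716
tenure_avg = (100807 + 125276 + 87548 + 52043 + 147408 + 104598 + 51262 + 123716) / 8 = 99082.25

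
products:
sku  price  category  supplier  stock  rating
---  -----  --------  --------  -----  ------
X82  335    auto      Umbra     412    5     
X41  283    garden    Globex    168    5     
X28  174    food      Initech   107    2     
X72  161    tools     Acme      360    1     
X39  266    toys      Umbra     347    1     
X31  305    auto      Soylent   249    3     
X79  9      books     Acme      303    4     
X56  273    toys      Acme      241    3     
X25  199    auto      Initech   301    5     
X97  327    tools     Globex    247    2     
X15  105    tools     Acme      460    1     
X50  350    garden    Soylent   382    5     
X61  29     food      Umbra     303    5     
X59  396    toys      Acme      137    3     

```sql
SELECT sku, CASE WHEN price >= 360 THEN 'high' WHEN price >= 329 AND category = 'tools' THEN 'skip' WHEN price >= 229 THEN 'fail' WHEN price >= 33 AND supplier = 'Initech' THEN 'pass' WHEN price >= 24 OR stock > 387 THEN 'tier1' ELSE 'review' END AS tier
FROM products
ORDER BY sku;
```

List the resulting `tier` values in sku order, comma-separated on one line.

tier1, pass, pass, fail, fail, fail, fail, fail, high, tier1, tier1, review, fail, fail

sku=X15: price >= 24 OR stock > 387 → tier1
sku=X25: price >= 33 AND supplier = 'Initech' → pass
sku=X28: price >= 33 AND supplier = 'Initech' → pass
sku=X31: price >= 229 → fail
sku=X39: price >= 229 → fail
sku=X41: price >= 229 → fail
sku=X50: price >= 229 → fail
sku=X56: price >= 229 → fail
sku=X59: price >= 360 → high
sku=X61: price >= 24 OR stock > 387 → tier1
sku=X72: price >= 24 OR stock > 387 → tier1
sku=X79: ELSE → review
sku=X82: price >= 229 → fail
sku=X97: price >= 229 → fail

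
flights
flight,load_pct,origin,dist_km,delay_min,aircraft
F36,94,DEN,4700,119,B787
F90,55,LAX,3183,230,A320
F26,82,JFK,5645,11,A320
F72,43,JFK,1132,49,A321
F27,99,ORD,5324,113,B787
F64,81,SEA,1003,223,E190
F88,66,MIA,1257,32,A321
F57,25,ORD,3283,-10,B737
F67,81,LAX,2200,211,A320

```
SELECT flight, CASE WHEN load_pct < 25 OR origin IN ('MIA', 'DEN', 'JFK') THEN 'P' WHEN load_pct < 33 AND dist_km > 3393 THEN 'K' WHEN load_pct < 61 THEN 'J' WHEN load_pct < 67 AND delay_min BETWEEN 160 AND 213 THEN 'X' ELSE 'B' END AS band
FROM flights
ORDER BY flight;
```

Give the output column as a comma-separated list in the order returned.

P, B, P, J, B, B, P, P, J

flight=F26: load_pct < 25 OR origin IN ('MIA', 'DEN', 'JFK') → P
flight=F27: ELSE → B
flight=F36: load_pct < 25 OR origin IN ('MIA', 'DEN', 'JFK') → P
flight=F57: load_pct < 61 → J
flight=F64: ELSE → B
flight=F67: ELSE → B
flight=F72: load_pct < 25 OR origin IN ('MIA', 'DEN', 'JFK') → P
flight=F88: load_pct < 25 OR origin IN ('MIA', 'DEN', 'JFK') → P
flight=F90: load_pct < 61 → J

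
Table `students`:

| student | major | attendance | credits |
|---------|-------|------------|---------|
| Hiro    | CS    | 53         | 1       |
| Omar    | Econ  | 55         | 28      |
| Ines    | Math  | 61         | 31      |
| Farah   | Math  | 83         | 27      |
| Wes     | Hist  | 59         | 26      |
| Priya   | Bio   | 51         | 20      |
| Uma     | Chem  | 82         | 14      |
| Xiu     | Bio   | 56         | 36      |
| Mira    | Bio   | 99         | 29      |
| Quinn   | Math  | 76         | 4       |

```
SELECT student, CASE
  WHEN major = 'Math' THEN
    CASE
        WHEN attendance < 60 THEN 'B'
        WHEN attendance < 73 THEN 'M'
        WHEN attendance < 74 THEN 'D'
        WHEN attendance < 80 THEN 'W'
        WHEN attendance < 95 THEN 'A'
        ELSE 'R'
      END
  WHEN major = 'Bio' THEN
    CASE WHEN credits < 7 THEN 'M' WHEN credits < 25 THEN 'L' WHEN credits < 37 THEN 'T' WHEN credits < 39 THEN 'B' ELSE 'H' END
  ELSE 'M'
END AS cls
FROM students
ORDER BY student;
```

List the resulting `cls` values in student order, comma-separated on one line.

A, M, M, T, M, L, W, M, M, T

student=Farah: major='Math' → inner[attendance < 95] → A
student=Hiro: major='CS' → outer ELSE → M
student=Ines: major='Math' → inner[attendance < 73] → M
student=Mira: major='Bio' → inner[credits < 37] → T
student=Omar: major='Econ' → outer ELSE → M
student=Priya: major='Bio' → inner[credits < 25] → L
student=Quinn: major='Math' → inner[attendance < 80] → W
student=Uma: major='Chem' → outer ELSE → M
student=Wes: major='Hist' → outer ELSE → M
student=Xiu: major='Bio' → inner[credits < 37] → T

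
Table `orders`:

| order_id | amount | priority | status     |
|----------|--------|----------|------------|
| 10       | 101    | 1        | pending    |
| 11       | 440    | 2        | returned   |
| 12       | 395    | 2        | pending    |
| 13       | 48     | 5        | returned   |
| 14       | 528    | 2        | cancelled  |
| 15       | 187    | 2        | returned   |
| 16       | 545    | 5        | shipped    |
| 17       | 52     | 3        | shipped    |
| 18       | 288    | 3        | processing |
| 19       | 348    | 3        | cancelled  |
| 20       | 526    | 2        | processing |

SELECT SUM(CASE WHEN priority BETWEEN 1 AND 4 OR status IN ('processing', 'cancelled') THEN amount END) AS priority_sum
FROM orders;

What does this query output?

2865

order_id=10: ✓ → 101
order_id=11: ✓ → 440
order_id=12: ✓ → 395
order_id=13: ✗
order_id=14: ✓ → 528
order_id=15: ✓ → 187
order_id=16: ✗
order_id=17: ✓ → 52
order_id=18: ✓ → 288
order_id=19: ✓ → 348
order_id=20: ✓ → 526
priority_sum = 101 + 440 + 395 + 528 + 187 + 52 + 288 + 348 + 526 = 2865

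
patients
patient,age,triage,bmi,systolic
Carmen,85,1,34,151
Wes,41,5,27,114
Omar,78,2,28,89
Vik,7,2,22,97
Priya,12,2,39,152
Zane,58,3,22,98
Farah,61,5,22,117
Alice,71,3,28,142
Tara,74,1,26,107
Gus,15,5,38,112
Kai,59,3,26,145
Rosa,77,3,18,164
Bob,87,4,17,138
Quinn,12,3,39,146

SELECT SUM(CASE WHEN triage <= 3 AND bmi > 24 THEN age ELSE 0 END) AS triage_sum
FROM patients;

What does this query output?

391

patient=Carmen: ✓ → 85
patient=Wes: ✗
patient=Omar: ✓ → 78
patient=Vik: ✗
patient=Priya: ✓ → 12
patient=Zane: ✗
patient=Farah: ✗
patient=Alice: ✓ → 71
patient=Tara: ✓ → 74
patient=Gus: ✗
patient=Kai: ✓ → 59
patient=Rosa: ✗
patient=Bob: ✗
patient=Quinn: ✓ → 12
triage_sum = 85 + 78 + 12 + 71 + 74 + 59 + 12 = 391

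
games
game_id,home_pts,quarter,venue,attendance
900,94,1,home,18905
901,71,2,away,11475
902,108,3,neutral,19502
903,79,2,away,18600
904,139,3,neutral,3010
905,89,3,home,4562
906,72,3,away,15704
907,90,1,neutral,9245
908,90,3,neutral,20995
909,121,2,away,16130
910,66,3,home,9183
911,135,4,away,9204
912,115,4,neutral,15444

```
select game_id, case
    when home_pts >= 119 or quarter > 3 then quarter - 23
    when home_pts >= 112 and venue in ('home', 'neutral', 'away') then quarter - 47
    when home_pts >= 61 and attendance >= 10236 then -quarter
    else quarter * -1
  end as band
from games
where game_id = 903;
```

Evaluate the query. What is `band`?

-2

game_id = 903: home_pts=79, quarter=2, venue=away, attendance=18600.
home_pts >= 119 or quarter > 3 → false
home_pts >= 112 and venue in ('home', 'neutral', 'away') → false
home_pts >= 61 and attendance >= 10236 → true → -2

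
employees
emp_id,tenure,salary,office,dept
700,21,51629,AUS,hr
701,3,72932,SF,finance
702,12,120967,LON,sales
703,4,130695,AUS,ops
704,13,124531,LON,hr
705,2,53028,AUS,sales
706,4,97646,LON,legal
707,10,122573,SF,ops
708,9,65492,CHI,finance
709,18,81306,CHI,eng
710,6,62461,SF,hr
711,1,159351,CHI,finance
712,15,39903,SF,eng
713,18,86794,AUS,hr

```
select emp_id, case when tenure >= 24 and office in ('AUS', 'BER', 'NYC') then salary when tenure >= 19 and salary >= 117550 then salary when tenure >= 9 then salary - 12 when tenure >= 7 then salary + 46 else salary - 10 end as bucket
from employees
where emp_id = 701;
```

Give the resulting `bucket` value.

emp_id = 701: tenure=3, salary=72932, office=SF, dept=finance.
tenure >= 24 and office in ('AUS', 'BER', 'NYC') → false
tenure >= 19 and salary >= 117550 → false
tenure >= 9 → false
tenure >= 7 → false
No prior WHEN matched → ELSE → 72922

72922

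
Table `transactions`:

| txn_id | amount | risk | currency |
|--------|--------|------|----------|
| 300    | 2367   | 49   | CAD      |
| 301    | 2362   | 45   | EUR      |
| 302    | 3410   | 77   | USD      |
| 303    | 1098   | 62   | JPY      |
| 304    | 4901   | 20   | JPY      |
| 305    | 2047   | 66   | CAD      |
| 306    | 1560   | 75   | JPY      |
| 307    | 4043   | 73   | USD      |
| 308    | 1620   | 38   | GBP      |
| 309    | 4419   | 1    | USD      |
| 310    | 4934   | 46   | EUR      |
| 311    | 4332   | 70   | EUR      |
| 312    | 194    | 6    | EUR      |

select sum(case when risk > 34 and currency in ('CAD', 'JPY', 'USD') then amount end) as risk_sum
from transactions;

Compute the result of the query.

14525

txn_id=300: ✓ → 2367
txn_id=301: ✗
txn_id=302: ✓ → 3410
txn_id=303: ✓ → 1098
txn_id=304: ✗
txn_id=305: ✓ → 2047
txn_id=306: ✓ → 1560
txn_id=307: ✓ → 4043
txn_id=308: ✗
txn_id=309: ✗
txn_id=310: ✗
txn_id=311: ✗
txn_id=312: ✗
risk_sum = 2367 + 3410 + 1098 + 2047 + 1560 + 4043 = 14525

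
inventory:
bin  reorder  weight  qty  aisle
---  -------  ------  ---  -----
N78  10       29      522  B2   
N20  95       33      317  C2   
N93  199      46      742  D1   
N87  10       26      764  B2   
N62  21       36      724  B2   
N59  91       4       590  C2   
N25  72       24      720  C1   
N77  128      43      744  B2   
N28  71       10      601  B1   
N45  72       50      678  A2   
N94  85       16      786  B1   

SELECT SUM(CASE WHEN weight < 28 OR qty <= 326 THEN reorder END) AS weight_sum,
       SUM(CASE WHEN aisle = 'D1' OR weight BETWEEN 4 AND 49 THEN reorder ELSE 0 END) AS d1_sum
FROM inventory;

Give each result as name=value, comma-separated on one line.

weight_sum=424, d1_sum=782

[weight_sum: weight < 28 OR qty <= 326]
bin=N78: ✗
bin=N20: ✓ → 95
bin=N93: ✗
bin=N87: ✓ → 10
bin=N62: ✗
bin=N59: ✓ → 91
bin=N25: ✓ → 72
bin=N77: ✗
bin=N28: ✓ → 71
bin=N45: ✗
bin=N94: ✓ → 85
weight_sum = 95 + 10 + 91 + 72 + 71 + 85 = 424
—
[d1_sum: aisle = 'D1' OR weight BETWEEN 4 AND 49]
bin=N78: ✓ → 10
bin=N20: ✓ → 95
bin=N93: ✓ → 199
bin=N87: ✓ → 10
bin=N62: ✓ → 21
bin=N59: ✓ → 91
bin=N25: ✓ → 72
bin=N77: ✓ → 128
bin=N28: ✓ → 71
bin=N45: ✗
bin=N94: ✓ → 85
d1_sum = 10 + 95 + 199 + 10 + 21 + 91 + 72 + 128 + 71 + 85 = 782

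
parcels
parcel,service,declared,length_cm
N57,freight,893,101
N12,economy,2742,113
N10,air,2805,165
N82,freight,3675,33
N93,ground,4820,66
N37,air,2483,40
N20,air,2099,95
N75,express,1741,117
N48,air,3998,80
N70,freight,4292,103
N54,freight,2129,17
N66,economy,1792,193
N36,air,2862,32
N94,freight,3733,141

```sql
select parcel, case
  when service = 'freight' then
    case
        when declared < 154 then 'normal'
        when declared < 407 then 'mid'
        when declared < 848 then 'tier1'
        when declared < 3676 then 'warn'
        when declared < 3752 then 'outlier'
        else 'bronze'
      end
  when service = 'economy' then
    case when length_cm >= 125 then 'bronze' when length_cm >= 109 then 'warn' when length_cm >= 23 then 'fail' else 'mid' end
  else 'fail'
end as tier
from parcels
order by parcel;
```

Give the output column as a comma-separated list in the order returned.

fail, warn, fail, fail, fail, fail, warn, warn, bronze, bronze, fail, warn, fail, outlier

parcel=N10: service='air' → outer ELSE → fail
parcel=N12: service='economy' → inner[length_cm >= 109] → warn
parcel=N20: service='air' → outer ELSE → fail
parcel=N36: service='air' → outer ELSE → fail
parcel=N37: service='air' → outer ELSE → fail
parcel=N48: service='air' → outer ELSE → fail
parcel=N54: service='freight' → inner[declared < 3676] → warn
parcel=N57: service='freight' → inner[declared < 3676] → warn
parcel=N66: service='economy' → inner[length_cm >= 125] → bronze
parcel=N70: service='freight' → inner[ELSE] → bronze
parcel=N75: service='express' → outer ELSE → fail
parcel=N82: service='freight' → inner[declared < 3676] → warn
parcel=N93: service='ground' → outer ELSE → fail
parcel=N94: service='freight' → inner[declared < 3752] → outlier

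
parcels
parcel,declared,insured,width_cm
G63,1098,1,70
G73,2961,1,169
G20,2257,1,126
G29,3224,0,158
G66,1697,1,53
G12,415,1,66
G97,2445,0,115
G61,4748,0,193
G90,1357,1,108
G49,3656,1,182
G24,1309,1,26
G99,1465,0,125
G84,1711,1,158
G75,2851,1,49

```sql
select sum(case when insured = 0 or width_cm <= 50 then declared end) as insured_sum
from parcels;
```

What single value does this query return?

parcel=G63: ✗
parcel=G73: ✗
parcel=G20: ✗
parcel=G29: ✓ → 3224
parcel=G66: ✗
parcel=G12: ✗
parcel=G97: ✓ → 2445
parcel=G61: ✓ → 4748
parcel=G90: ✗
parcel=G49: ✗
parcel=G24: ✓ → 1309
parcel=G99: ✓ → 1465
parcel=G84: ✗
parcel=G75: ✓ → 2851
insured_sum = 3224 + 2445 + 4748 + 1309 + 1465 + 2851 = 16042

16042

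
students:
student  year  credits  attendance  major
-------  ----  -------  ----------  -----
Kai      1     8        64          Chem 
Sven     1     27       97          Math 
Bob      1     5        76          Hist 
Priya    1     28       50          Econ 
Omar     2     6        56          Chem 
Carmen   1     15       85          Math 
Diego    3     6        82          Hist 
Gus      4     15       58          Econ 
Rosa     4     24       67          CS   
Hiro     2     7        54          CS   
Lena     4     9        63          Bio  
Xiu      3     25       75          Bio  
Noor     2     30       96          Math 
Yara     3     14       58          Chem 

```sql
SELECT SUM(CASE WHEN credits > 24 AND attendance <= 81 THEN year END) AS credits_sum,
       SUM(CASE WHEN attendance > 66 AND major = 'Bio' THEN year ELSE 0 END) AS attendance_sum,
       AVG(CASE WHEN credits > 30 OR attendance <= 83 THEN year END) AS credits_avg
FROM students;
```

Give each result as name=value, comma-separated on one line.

credits_sum=4, attendance_sum=3, credits_avg=2.5454545455

[credits_sum: credits > 24 AND attendance <= 81]
student=Kai: ✗
student=Sven: ✗
student=Bob: ✗
student=Priya: ✓ → 1
student=Omar: ✗
student=Carmen: ✗
student=Diego: ✗
student=Gus: ✗
student=Rosa: ✗
student=Hiro: ✗
student=Lena: ✗
student=Xiu: ✓ → 3
student=Noor: ✗
student=Yara: ✗
credits_sum = 1 + 3 = 4
—
[attendance_sum: attendance > 66 AND major = 'Bio']
student=Kai: ✗
student=Sven: ✗
student=Bob: ✗
student=Priya: ✗
student=Omar: ✗
student=Carmen: ✗
student=Diego: ✗
student=Gus: ✗
student=Rosa: ✗
student=Hiro: ✗
student=Lena: ✗
student=Xiu: ✓ → 3
student=Noor: ✗
student=Yara: ✗
attendance_sum = 3
—
[credits_avg: credits > 30 OR attendance <= 83]
student=Kai: ✓ → 1
student=Sven: ✗
student=Bob: ✓ → 1
student=Priya: ✓ → 1
student=Omar: ✓ → 2
student=Carmen: ✗
student=Diego: ✓ → 3
student=Gus: ✓ → 4
student=Rosa: ✓ → 4
student=Hiro: ✓ → 2
student=Lena: ✓ → 4
student=Xiu: ✓ → 3
student=Noor: ✗
student=Yara: ✓ → 3
credits_avg = (1 + 1 + 1 + 2 + 3 + 4 + 4 + 2 + 4 + 3 + 3) / 11 = 2.5454545455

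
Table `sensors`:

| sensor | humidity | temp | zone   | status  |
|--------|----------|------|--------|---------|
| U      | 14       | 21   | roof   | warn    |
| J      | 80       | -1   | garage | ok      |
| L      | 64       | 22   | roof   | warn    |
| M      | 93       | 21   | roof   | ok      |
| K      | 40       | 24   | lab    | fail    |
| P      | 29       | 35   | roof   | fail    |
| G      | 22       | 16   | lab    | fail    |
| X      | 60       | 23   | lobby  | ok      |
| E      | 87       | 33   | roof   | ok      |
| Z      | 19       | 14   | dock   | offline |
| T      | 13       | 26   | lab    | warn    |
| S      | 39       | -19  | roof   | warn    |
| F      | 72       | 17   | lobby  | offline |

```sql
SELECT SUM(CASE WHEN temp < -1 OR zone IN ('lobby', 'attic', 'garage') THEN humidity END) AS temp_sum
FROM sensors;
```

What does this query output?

251

sensor=U: ✗
sensor=J: ✓ → 80
sensor=L: ✗
sensor=M: ✗
sensor=K: ✗
sensor=P: ✗
sensor=G: ✗
sensor=X: ✓ → 60
sensor=E: ✗
sensor=Z: ✗
sensor=T: ✗
sensor=S: ✓ → 39
sensor=F: ✓ → 72
temp_sum = 80 + 60 + 39 + 72 = 251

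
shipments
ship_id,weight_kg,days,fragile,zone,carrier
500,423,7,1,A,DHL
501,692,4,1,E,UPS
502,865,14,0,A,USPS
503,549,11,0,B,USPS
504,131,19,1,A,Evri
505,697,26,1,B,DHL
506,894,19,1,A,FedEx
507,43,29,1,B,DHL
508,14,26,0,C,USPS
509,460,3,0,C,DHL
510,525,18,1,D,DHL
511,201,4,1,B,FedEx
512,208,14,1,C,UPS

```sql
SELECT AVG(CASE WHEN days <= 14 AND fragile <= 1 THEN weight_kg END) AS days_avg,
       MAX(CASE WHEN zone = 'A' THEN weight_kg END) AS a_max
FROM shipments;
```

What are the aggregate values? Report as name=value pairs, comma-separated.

[days_avg: days <= 14 AND fragile <= 1]
ship_id=500: ✓ → 423
ship_id=501: ✓ → 692
ship_id=502: ✓ → 865
ship_id=503: ✓ → 549
ship_id=504: ✗
ship_id=505: ✗
ship_id=506: ✗
ship_id=507: ✗
ship_id=508: ✗
ship_id=509: ✓ → 460
ship_id=510: ✗
ship_id=511: ✓ → 201
ship_id=512: ✓ → 208
days_avg = (423 + 692 + 865 + 549 + 460 + 201 + 208) / 7 = 485.4285714286
—
[a_max: zone = 'A']
ship_id=500: ✓ → 423
ship_id=501: ✗
ship_id=502: ✓ → 865
ship_id=503: ✗
ship_id=504: ✓ → 131
ship_id=505: ✗
ship_id=506: ✓ → 894
ship_id=507: ✗
ship_id=508: ✗
ship_id=509: ✗
ship_id=510: ✗
ship_id=511: ✗
ship_id=512: ✗
a_max = MAX(423, 865, 131, 894) = 894

days_avg=485.4285714286, a_max=894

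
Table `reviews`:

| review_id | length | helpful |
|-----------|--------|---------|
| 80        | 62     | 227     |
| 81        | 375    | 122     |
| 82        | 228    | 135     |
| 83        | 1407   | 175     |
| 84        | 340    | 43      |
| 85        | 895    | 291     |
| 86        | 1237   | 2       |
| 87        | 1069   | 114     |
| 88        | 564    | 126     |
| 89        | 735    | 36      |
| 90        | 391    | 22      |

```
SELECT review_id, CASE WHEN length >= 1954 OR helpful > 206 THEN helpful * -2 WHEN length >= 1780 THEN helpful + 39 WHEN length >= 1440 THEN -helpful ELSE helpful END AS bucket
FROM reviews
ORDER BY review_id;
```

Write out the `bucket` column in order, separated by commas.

review_id=80: length >= 1954 OR helpful > 206 → -454
review_id=81: ELSE → 122
review_id=82: ELSE → 135
review_id=83: ELSE → 175
review_id=84: ELSE → 43
review_id=85: length >= 1954 OR helpful > 206 → -582
review_id=86: ELSE → 2
review_id=87: ELSE → 114
review_id=88: ELSE → 126
review_id=89: ELSE → 36
review_id=90: ELSE → 22

-454, 122, 135, 175, 43, -582, 2, 114, 126, 36, 22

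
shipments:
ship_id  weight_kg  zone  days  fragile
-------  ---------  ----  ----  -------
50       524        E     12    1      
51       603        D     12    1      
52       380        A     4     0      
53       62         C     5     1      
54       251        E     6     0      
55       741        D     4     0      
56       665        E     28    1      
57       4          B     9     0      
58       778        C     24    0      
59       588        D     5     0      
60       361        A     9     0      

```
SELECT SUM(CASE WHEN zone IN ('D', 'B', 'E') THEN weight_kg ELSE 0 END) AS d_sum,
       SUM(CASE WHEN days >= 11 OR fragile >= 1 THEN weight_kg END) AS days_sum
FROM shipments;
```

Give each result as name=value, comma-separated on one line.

[d_sum: zone IN ('D', 'B', 'E')]
ship_id=50: ✓ → 524
ship_id=51: ✓ → 603
ship_id=52: ✗
ship_id=53: ✗
ship_id=54: ✓ → 251
ship_id=55: ✓ → 741
ship_id=56: ✓ → 665
ship_id=57: ✓ → 4
ship_id=58: ✗
ship_id=59: ✓ → 588
ship_id=60: ✗
d_sum = 524 + 603 + 251 + 741 + 665 + 4 + 588 = 3376
—
[days_sum: days >= 11 OR fragile >= 1]
ship_id=50: ✓ → 524
ship_id=51: ✓ → 603
ship_id=52: ✗
ship_id=53: ✓ → 62
ship_id=54: ✗
ship_id=55: ✗
ship_id=56: ✓ → 665
ship_id=57: ✗
ship_id=58: ✓ → 778
ship_id=59: ✗
ship_id=60: ✗
days_sum = 524 + 603 + 62 + 665 + 778 = 2632

d_sum=3376, days_sum=2632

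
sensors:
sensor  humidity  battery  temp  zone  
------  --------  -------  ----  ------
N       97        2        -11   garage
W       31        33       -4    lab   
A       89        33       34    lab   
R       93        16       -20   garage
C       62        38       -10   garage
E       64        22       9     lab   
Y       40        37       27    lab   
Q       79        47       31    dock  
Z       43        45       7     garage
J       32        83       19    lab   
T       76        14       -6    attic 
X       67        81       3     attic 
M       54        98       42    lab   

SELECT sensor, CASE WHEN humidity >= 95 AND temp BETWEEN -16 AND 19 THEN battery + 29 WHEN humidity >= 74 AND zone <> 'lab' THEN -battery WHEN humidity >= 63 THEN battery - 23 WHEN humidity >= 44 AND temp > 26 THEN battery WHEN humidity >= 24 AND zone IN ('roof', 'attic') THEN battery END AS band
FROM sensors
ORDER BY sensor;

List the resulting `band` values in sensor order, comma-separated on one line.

sensor=A: humidity >= 63 → 10
sensor=C: (no match → NULL) → NULL
sensor=E: humidity >= 63 → -1
sensor=J: (no match → NULL) → NULL
sensor=M: humidity >= 44 AND temp > 26 → 98
sensor=N: humidity >= 95 AND temp BETWEEN -16 AND 19 → 31
sensor=Q: humidity >= 74 AND zone <> 'lab' → -47
sensor=R: humidity >= 74 AND zone <> 'lab' → -16
sensor=T: humidity >= 74 AND zone <> 'lab' → -14
sensor=W: (no match → NULL) → NULL
sensor=X: humidity >= 63 → 58
sensor=Y: (no match → NULL) → NULL
sensor=Z: (no match → NULL) → NULL

10, NULL, -1, NULL, 98, 31, -47, -16, -14, NULL, 58, NULL, NULL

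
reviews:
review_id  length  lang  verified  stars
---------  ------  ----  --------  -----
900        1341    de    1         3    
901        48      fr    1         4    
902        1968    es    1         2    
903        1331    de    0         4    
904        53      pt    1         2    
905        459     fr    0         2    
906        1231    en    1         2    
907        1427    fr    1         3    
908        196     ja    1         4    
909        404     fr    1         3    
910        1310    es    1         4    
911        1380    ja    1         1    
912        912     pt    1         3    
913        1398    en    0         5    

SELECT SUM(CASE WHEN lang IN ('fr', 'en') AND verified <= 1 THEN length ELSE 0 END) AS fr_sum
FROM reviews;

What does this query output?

4967

review_id=900: ✗
review_id=901: ✓ → 48
review_id=902: ✗
review_id=903: ✗
review_id=904: ✗
review_id=905: ✓ → 459
review_id=906: ✓ → 1231
review_id=907: ✓ → 1427
review_id=908: ✗
review_id=909: ✓ → 404
review_id=910: ✗
review_id=911: ✗
review_id=912: ✗
review_id=913: ✓ → 1398
fr_sum = 48 + 459 + 1231 + 1427 + 404 + 1398 = 4967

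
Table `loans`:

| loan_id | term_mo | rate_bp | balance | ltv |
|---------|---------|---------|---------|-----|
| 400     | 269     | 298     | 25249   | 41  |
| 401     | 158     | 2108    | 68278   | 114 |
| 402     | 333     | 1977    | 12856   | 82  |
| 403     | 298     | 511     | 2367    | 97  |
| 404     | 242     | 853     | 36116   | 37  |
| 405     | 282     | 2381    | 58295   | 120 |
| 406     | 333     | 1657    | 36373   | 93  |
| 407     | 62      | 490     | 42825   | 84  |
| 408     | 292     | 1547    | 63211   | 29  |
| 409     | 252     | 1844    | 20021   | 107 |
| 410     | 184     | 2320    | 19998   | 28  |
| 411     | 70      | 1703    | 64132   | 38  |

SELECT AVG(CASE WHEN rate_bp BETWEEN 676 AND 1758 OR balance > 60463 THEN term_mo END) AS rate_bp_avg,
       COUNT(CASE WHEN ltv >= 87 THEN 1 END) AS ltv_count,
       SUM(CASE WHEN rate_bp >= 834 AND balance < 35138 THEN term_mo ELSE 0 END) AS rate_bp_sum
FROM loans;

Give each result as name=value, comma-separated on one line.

rate_bp_avg=219, ltv_count=5, rate_bp_sum=769

[rate_bp_avg: rate_bp BETWEEN 676 AND 1758 OR balance > 60463]
loan_id=400: ✗
loan_id=401: ✓ → 158
loan_id=402: ✗
loan_id=403: ✗
loan_id=404: ✓ → 242
loan_id=405: ✗
loan_id=406: ✓ → 333
loan_id=407: ✗
loan_id=408: ✓ → 292
loan_id=409: ✗
loan_id=410: ✗
loan_id=411: ✓ → 70
rate_bp_avg = (158 + 242 + 333 + 292 + 70) / 5 = 219
—
[ltv_count: ltv >= 87]
loan_id=400: ✗
loan_id=401: ✓ → 1
loan_id=402: ✗
loan_id=403: ✓ → 1
loan_id=404: ✗
loan_id=405: ✓ → 1
loan_id=406: ✓ → 1
loan_id=407: ✗
loan_id=408: ✗
loan_id=409: ✓ → 1
loan_id=410: ✗
loan_id=411: ✗
ltv_count = COUNT(1, 1, 1, 1, 1) = 5
—
[rate_bp_sum: rate_bp >= 834 AND balance < 35138]
loan_id=400: ✗
loan_id=401: ✗
loan_id=402: ✓ → 333
loan_id=403: ✗
loan_id=404: ✗
loan_id=405: ✗
loan_id=406: ✗
loan_id=407: ✗
loan_id=408: ✗
loan_id=409: ✓ → 252
loan_id=410: ✓ → 184
loan_id=411: ✗
rate_bp_sum = 333 + 252 + 184 = 769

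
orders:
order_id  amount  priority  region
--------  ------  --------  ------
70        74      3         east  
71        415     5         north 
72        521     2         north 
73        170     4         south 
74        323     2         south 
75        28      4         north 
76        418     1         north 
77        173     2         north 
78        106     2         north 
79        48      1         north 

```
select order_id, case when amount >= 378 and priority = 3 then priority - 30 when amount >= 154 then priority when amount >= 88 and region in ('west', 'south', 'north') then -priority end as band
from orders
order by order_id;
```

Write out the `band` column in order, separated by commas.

order_id=70: (no match → NULL) → NULL
order_id=71: amount >= 154 → 5
order_id=72: amount >= 154 → 2
order_id=73: amount >= 154 → 4
order_id=74: amount >= 154 → 2
order_id=75: (no match → NULL) → NULL
order_id=76: amount >= 154 → 1
order_id=77: amount >= 154 → 2
order_id=78: amount >= 88 and region in ('west', 'south', 'north') → -2
order_id=79: (no match → NULL) → NULL

NULL, 5, 2, 4, 2, NULL, 1, 2, -2, NULL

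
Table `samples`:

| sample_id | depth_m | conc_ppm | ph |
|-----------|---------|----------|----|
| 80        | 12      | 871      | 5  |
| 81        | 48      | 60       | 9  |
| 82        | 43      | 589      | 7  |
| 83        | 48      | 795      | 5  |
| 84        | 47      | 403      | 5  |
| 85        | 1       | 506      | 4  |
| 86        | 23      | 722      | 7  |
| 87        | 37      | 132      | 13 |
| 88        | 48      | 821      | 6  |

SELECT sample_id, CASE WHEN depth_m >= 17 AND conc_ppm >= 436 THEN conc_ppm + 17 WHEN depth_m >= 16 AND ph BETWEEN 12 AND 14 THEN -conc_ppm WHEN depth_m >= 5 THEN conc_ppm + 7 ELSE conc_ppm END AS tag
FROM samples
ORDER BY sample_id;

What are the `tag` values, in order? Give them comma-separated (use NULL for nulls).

sample_id=80: depth_m >= 5 → 878
sample_id=81: depth_m >= 5 → 67
sample_id=82: depth_m >= 17 AND conc_ppm >= 436 → 606
sample_id=83: depth_m >= 17 AND conc_ppm >= 436 → 812
sample_id=84: depth_m >= 5 → 410
sample_id=85: ELSE → 506
sample_id=86: depth_m >= 17 AND conc_ppm >= 436 → 739
sample_id=87: depth_m >= 16 AND ph BETWEEN 12 AND 14 → -132
sample_id=88: depth_m >= 17 AND conc_ppm >= 436 → 838

878, 67, 606, 812, 410, 506, 739, -132, 838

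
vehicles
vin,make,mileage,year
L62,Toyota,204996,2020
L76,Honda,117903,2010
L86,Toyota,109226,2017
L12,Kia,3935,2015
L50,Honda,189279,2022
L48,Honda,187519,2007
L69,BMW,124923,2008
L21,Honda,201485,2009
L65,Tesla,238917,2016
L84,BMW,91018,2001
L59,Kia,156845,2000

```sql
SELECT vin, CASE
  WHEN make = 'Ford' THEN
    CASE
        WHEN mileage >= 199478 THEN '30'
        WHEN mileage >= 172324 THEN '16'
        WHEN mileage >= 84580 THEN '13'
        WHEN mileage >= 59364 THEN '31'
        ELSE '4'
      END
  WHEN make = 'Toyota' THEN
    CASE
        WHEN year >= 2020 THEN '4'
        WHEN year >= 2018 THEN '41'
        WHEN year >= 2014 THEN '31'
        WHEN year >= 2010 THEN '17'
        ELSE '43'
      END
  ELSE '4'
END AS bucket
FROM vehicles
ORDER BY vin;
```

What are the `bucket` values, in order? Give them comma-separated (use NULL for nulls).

4, 4, 4, 4, 4, 4, 4, 4, 4, 4, 31

vin=L12: make='Kia' → outer ELSE → 4
vin=L21: make='Honda' → outer ELSE → 4
vin=L48: make='Honda' → outer ELSE → 4
vin=L50: make='Honda' → outer ELSE → 4
vin=L59: make='Kia' → outer ELSE → 4
vin=L62: make='Toyota' → inner[year >= 2020] → 4
vin=L65: make='Tesla' → outer ELSE → 4
vin=L69: make='BMW' → outer ELSE → 4
vin=L76: make='Honda' → outer ELSE → 4
vin=L84: make='BMW' → outer ELSE → 4
vin=L86: make='Toyota' → inner[year >= 2014] → 31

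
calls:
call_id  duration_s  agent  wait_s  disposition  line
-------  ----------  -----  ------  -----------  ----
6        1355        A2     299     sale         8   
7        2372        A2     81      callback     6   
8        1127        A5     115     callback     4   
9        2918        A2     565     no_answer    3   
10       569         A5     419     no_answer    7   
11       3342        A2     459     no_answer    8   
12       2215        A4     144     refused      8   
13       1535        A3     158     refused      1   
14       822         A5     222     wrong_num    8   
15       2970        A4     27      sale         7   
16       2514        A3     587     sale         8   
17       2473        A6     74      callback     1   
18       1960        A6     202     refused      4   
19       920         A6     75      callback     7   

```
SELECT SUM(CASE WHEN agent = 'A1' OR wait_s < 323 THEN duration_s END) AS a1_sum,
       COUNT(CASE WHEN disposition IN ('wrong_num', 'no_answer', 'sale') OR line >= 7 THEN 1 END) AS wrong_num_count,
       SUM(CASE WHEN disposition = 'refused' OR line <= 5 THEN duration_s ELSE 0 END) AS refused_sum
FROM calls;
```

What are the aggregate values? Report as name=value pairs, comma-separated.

a1_sum=17749, wrong_num_count=9, refused_sum=12228

[a1_sum: agent = 'A1' OR wait_s < 323]
call_id=6: ✓ → 1355
call_id=7: ✓ → 2372
call_id=8: ✓ → 1127
call_id=9: ✗
call_id=10: ✗
call_id=11: ✗
call_id=12: ✓ → 2215
call_id=13: ✓ → 1535
call_id=14: ✓ → 822
call_id=15: ✓ → 2970
call_id=16: ✗
call_id=17: ✓ → 2473
call_id=18: ✓ → 1960
call_id=19: ✓ → 920
a1_sum = 1355 + 2372 + 1127 + 2215 + 1535 + 822 + 2970 + 2473 + 1960 + 920 = 17749
—
[wrong_num_count: disposition IN ('wrong_num', 'no_answer', 'sale') OR line >= 7]
call_id=6: ✓ → 1
call_id=7: ✗
call_id=8: ✗
call_id=9: ✓ → 1
call_id=10: ✓ → 1
call_id=11: ✓ → 1
call_id=12: ✓ → 1
call_id=13: ✗
call_id=14: ✓ → 1
call_id=15: ✓ → 1
call_id=16: ✓ → 1
call_id=17: ✗
call_id=18: ✗
call_id=19: ✓ → 1
wrong_num_count = COUNT(1, 1, 1, 1, 1, 1, 1, 1, 1) = 9
—
[refused_sum: disposition = 'refused' OR line <= 5]
call_id=6: ✗
call_id=7: ✗
call_id=8: ✓ → 1127
call_id=9: ✓ → 2918
call_id=10: ✗
call_id=11: ✗
call_id=12: ✓ → 2215
call_id=13: ✓ → 1535
call_id=14: ✗
call_id=15: ✗
call_id=16: ✗
call_id=17: ✓ → 2473
call_id=18: ✓ → 1960
call_id=19: ✗
refused_sum = 1127 + 2918 + 2215 + 1535 + 2473 + 1960 = 12228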